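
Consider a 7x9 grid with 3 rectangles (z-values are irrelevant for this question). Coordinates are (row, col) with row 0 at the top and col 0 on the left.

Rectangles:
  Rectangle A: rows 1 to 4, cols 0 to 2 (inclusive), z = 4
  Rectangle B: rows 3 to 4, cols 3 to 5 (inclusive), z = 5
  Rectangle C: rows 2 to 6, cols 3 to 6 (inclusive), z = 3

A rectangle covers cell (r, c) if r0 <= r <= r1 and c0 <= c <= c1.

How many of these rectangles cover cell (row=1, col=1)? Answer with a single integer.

Check cell (1,1):
  A: rows 1-4 cols 0-2 -> covers
  B: rows 3-4 cols 3-5 -> outside (row miss)
  C: rows 2-6 cols 3-6 -> outside (row miss)
Count covering = 1

Answer: 1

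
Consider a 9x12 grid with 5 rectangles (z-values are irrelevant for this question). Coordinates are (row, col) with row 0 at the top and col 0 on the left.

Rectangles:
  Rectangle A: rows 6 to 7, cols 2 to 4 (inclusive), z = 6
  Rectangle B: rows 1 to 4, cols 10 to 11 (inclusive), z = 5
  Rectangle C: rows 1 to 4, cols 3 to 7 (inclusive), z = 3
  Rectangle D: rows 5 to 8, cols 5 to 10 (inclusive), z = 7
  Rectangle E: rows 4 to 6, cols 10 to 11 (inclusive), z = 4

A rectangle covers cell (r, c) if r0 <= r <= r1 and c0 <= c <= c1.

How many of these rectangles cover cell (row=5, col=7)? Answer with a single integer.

Answer: 1

Derivation:
Check cell (5,7):
  A: rows 6-7 cols 2-4 -> outside (row miss)
  B: rows 1-4 cols 10-11 -> outside (row miss)
  C: rows 1-4 cols 3-7 -> outside (row miss)
  D: rows 5-8 cols 5-10 -> covers
  E: rows 4-6 cols 10-11 -> outside (col miss)
Count covering = 1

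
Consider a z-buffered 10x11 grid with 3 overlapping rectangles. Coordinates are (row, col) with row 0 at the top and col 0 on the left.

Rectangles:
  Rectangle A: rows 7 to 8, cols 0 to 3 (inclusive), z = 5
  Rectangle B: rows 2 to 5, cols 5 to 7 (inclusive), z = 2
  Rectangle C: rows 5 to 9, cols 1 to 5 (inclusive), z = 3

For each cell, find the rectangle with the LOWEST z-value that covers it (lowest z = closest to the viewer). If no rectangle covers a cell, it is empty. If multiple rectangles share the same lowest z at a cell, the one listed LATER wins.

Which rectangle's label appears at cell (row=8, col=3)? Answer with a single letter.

Answer: C

Derivation:
Check cell (8,3):
  A: rows 7-8 cols 0-3 z=5 -> covers; best now A (z=5)
  B: rows 2-5 cols 5-7 -> outside (row miss)
  C: rows 5-9 cols 1-5 z=3 -> covers; best now C (z=3)
Winner: C at z=3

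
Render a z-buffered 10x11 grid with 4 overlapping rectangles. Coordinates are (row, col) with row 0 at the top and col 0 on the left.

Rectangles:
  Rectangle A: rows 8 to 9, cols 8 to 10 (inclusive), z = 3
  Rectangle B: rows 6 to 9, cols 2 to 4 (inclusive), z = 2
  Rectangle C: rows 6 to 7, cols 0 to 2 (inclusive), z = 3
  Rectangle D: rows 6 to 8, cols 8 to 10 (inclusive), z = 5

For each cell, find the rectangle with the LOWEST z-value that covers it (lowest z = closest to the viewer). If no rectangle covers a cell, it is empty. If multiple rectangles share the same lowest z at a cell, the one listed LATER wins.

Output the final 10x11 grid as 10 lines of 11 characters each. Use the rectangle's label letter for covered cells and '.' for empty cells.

...........
...........
...........
...........
...........
...........
CCBBB...DDD
CCBBB...DDD
..BBB...AAA
..BBB...AAA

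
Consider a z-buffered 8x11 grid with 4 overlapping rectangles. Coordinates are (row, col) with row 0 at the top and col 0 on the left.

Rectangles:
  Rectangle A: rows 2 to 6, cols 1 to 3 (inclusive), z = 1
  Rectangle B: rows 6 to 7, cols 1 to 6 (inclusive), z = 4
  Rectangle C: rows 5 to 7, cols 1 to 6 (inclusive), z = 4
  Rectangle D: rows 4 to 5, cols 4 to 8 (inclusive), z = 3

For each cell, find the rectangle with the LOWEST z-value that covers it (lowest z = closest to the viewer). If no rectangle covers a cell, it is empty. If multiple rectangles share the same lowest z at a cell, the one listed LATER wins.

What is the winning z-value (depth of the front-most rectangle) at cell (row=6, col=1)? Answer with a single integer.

Check cell (6,1):
  A: rows 2-6 cols 1-3 z=1 -> covers; best now A (z=1)
  B: rows 6-7 cols 1-6 z=4 -> covers; best now A (z=1)
  C: rows 5-7 cols 1-6 z=4 -> covers; best now A (z=1)
  D: rows 4-5 cols 4-8 -> outside (row miss)
Winner: A at z=1

Answer: 1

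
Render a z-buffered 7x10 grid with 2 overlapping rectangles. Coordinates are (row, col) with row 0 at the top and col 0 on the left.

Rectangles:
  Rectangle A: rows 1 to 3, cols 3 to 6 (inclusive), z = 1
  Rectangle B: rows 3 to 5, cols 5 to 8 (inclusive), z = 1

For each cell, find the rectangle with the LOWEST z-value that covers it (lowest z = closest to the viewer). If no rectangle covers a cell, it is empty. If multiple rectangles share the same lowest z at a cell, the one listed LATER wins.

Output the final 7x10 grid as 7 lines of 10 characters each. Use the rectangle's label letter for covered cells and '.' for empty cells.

..........
...AAAA...
...AAAA...
...AABBBB.
.....BBBB.
.....BBBB.
..........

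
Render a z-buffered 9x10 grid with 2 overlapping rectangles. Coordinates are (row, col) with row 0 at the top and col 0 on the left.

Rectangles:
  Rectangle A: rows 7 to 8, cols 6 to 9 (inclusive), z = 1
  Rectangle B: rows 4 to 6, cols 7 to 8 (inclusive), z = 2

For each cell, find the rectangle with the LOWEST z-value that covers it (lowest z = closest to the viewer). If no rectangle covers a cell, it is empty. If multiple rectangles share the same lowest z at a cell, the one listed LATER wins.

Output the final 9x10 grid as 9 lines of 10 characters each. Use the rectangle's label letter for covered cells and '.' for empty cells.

..........
..........
..........
..........
.......BB.
.......BB.
.......BB.
......AAAA
......AAAA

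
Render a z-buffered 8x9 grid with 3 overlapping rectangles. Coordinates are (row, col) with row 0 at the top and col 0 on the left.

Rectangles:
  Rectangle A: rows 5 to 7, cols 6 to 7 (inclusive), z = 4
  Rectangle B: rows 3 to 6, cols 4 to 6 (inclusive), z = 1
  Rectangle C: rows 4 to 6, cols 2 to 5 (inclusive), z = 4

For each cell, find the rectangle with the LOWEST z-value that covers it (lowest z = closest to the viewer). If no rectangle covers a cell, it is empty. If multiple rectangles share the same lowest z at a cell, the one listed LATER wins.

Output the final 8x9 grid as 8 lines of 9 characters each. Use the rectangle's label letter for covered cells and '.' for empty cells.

.........
.........
.........
....BBB..
..CCBBB..
..CCBBBA.
..CCBBBA.
......AA.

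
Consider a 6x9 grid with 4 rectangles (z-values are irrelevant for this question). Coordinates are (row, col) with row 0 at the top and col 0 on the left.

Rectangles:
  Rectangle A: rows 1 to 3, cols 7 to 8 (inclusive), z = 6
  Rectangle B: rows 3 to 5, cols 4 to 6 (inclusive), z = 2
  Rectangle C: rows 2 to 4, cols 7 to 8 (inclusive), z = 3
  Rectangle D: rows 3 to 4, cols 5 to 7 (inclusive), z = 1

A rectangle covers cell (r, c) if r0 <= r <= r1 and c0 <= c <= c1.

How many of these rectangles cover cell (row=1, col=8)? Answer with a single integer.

Answer: 1

Derivation:
Check cell (1,8):
  A: rows 1-3 cols 7-8 -> covers
  B: rows 3-5 cols 4-6 -> outside (row miss)
  C: rows 2-4 cols 7-8 -> outside (row miss)
  D: rows 3-4 cols 5-7 -> outside (row miss)
Count covering = 1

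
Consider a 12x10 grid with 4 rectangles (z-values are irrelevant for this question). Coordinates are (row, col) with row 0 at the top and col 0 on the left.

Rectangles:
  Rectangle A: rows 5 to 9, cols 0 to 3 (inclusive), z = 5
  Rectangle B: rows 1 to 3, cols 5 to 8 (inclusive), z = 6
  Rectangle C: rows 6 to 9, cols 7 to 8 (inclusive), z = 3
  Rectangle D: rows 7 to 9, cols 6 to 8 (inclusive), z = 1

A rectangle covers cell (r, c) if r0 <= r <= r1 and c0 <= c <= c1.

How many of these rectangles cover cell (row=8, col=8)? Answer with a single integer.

Answer: 2

Derivation:
Check cell (8,8):
  A: rows 5-9 cols 0-3 -> outside (col miss)
  B: rows 1-3 cols 5-8 -> outside (row miss)
  C: rows 6-9 cols 7-8 -> covers
  D: rows 7-9 cols 6-8 -> covers
Count covering = 2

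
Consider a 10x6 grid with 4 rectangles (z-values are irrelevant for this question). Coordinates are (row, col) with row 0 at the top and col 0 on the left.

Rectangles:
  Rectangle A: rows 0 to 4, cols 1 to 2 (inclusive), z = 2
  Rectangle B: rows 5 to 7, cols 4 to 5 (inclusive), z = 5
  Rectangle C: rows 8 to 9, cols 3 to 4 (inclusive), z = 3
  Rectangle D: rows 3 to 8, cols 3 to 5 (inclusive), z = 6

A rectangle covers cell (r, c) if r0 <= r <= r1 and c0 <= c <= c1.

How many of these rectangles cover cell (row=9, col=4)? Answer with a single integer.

Answer: 1

Derivation:
Check cell (9,4):
  A: rows 0-4 cols 1-2 -> outside (row miss)
  B: rows 5-7 cols 4-5 -> outside (row miss)
  C: rows 8-9 cols 3-4 -> covers
  D: rows 3-8 cols 3-5 -> outside (row miss)
Count covering = 1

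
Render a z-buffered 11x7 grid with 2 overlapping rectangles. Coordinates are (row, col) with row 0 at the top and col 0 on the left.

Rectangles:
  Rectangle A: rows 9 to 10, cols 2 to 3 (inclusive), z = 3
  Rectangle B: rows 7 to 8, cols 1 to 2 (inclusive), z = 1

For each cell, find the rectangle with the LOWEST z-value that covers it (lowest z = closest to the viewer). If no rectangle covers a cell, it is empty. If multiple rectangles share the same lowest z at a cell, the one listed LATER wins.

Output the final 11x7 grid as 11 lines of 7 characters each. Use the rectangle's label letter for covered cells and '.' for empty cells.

.......
.......
.......
.......
.......
.......
.......
.BB....
.BB....
..AA...
..AA...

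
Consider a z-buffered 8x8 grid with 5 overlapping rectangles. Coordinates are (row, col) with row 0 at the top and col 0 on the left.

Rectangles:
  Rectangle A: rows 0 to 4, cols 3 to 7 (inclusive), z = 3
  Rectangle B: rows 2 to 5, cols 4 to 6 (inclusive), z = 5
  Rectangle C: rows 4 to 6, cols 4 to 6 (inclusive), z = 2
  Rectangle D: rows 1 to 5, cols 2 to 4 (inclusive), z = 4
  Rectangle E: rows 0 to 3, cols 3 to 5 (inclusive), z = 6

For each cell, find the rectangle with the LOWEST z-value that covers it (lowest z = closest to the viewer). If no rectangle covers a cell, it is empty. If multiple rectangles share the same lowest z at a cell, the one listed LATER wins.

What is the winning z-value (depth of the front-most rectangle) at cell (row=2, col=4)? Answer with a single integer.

Check cell (2,4):
  A: rows 0-4 cols 3-7 z=3 -> covers; best now A (z=3)
  B: rows 2-5 cols 4-6 z=5 -> covers; best now A (z=3)
  C: rows 4-6 cols 4-6 -> outside (row miss)
  D: rows 1-5 cols 2-4 z=4 -> covers; best now A (z=3)
  E: rows 0-3 cols 3-5 z=6 -> covers; best now A (z=3)
Winner: A at z=3

Answer: 3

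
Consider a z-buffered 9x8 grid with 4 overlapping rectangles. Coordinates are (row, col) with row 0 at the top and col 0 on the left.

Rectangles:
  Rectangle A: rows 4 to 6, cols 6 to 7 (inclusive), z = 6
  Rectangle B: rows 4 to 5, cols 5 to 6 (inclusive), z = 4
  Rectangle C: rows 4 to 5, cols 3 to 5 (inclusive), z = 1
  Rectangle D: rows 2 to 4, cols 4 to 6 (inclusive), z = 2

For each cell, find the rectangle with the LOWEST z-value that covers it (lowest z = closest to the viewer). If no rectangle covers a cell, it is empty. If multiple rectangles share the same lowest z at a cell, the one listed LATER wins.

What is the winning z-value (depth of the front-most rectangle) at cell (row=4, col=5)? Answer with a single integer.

Answer: 1

Derivation:
Check cell (4,5):
  A: rows 4-6 cols 6-7 -> outside (col miss)
  B: rows 4-5 cols 5-6 z=4 -> covers; best now B (z=4)
  C: rows 4-5 cols 3-5 z=1 -> covers; best now C (z=1)
  D: rows 2-4 cols 4-6 z=2 -> covers; best now C (z=1)
Winner: C at z=1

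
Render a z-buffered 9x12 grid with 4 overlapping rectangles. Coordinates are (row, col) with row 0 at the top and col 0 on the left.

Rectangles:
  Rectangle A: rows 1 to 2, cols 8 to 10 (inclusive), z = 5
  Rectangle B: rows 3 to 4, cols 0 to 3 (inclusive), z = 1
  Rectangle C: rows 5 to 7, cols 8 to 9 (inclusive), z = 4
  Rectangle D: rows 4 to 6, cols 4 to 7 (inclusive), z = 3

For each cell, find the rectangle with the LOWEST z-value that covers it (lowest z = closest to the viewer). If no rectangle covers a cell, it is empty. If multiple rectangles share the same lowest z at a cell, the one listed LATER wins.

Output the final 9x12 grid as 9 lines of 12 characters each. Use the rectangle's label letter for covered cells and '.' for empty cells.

............
........AAA.
........AAA.
BBBB........
BBBBDDDD....
....DDDDCC..
....DDDDCC..
........CC..
............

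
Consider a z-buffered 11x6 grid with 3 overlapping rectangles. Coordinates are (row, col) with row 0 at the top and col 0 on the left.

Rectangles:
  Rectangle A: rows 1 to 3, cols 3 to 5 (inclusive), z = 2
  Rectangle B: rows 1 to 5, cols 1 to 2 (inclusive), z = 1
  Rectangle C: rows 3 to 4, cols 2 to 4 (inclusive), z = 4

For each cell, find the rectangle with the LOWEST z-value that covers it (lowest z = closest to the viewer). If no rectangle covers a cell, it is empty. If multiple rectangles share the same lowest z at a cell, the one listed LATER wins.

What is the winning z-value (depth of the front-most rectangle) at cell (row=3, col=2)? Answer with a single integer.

Check cell (3,2):
  A: rows 1-3 cols 3-5 -> outside (col miss)
  B: rows 1-5 cols 1-2 z=1 -> covers; best now B (z=1)
  C: rows 3-4 cols 2-4 z=4 -> covers; best now B (z=1)
Winner: B at z=1

Answer: 1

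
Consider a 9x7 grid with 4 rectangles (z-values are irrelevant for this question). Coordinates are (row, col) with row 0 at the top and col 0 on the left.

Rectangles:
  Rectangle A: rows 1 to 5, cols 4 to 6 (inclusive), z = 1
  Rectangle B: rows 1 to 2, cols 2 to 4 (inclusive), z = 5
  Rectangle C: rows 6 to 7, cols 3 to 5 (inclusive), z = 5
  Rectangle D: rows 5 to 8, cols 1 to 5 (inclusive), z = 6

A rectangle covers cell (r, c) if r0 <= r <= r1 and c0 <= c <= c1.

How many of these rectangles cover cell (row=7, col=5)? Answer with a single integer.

Answer: 2

Derivation:
Check cell (7,5):
  A: rows 1-5 cols 4-6 -> outside (row miss)
  B: rows 1-2 cols 2-4 -> outside (row miss)
  C: rows 6-7 cols 3-5 -> covers
  D: rows 5-8 cols 1-5 -> covers
Count covering = 2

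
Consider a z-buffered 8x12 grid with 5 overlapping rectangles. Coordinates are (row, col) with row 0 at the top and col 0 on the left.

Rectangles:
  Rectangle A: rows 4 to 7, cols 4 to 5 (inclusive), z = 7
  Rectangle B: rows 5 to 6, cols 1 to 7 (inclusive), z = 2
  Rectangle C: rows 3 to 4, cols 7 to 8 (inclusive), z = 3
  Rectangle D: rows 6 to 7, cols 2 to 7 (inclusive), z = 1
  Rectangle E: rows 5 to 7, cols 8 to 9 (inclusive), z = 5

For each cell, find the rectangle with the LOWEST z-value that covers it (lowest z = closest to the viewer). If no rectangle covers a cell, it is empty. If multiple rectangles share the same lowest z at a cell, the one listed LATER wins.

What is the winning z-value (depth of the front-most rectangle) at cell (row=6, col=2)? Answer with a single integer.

Check cell (6,2):
  A: rows 4-7 cols 4-5 -> outside (col miss)
  B: rows 5-6 cols 1-7 z=2 -> covers; best now B (z=2)
  C: rows 3-4 cols 7-8 -> outside (row miss)
  D: rows 6-7 cols 2-7 z=1 -> covers; best now D (z=1)
  E: rows 5-7 cols 8-9 -> outside (col miss)
Winner: D at z=1

Answer: 1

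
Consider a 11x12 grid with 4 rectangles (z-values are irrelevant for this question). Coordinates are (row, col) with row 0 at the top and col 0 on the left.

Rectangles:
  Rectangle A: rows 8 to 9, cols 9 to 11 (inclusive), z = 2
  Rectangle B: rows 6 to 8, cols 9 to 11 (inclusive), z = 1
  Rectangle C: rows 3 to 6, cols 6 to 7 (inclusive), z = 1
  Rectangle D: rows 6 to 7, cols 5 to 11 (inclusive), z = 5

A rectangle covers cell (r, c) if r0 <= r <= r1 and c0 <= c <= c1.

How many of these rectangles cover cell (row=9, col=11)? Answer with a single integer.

Answer: 1

Derivation:
Check cell (9,11):
  A: rows 8-9 cols 9-11 -> covers
  B: rows 6-8 cols 9-11 -> outside (row miss)
  C: rows 3-6 cols 6-7 -> outside (row miss)
  D: rows 6-7 cols 5-11 -> outside (row miss)
Count covering = 1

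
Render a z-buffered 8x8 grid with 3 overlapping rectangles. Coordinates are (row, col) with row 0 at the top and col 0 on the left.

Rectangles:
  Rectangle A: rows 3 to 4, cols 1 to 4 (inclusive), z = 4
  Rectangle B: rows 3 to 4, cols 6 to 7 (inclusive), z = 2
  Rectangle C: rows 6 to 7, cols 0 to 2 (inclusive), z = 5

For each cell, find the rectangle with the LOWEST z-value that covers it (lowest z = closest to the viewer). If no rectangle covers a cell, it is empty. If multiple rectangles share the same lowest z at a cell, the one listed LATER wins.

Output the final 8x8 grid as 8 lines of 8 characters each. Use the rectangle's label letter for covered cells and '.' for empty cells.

........
........
........
.AAAA.BB
.AAAA.BB
........
CCC.....
CCC.....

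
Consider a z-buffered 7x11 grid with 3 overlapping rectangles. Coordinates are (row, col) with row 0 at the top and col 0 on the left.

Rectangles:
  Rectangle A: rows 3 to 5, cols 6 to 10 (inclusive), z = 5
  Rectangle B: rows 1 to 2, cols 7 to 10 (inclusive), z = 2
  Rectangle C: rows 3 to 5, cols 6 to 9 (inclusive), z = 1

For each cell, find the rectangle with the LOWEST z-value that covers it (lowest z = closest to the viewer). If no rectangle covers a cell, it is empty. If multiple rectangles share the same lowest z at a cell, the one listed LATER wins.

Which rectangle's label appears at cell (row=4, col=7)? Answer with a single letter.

Check cell (4,7):
  A: rows 3-5 cols 6-10 z=5 -> covers; best now A (z=5)
  B: rows 1-2 cols 7-10 -> outside (row miss)
  C: rows 3-5 cols 6-9 z=1 -> covers; best now C (z=1)
Winner: C at z=1

Answer: C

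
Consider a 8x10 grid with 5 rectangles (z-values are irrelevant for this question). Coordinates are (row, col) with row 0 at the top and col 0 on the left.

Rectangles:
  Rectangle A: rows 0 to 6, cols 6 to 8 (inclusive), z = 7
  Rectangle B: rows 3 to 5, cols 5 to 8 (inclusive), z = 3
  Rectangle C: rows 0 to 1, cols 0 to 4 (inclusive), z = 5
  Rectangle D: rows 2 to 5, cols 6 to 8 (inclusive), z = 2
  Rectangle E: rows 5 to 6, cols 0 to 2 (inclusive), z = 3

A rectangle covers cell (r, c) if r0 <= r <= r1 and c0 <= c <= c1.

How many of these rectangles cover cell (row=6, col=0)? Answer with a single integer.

Answer: 1

Derivation:
Check cell (6,0):
  A: rows 0-6 cols 6-8 -> outside (col miss)
  B: rows 3-5 cols 5-8 -> outside (row miss)
  C: rows 0-1 cols 0-4 -> outside (row miss)
  D: rows 2-5 cols 6-8 -> outside (row miss)
  E: rows 5-6 cols 0-2 -> covers
Count covering = 1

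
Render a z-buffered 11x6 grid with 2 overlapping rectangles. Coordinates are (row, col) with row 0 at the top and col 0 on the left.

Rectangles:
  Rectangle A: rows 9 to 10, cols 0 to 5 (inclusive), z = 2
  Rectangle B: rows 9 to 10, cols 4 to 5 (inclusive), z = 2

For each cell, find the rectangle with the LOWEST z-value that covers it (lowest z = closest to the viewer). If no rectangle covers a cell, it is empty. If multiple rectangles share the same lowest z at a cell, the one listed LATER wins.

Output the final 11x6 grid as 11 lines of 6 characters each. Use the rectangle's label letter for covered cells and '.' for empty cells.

......
......
......
......
......
......
......
......
......
AAAABB
AAAABB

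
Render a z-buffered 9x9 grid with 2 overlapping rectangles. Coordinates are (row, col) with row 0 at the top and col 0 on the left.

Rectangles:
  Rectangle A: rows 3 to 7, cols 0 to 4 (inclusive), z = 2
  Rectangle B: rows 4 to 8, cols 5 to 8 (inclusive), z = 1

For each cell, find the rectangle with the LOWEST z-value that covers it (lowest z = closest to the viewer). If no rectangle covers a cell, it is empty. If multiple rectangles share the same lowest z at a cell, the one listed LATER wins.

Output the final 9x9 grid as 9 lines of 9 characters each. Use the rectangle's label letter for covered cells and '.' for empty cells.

.........
.........
.........
AAAAA....
AAAAABBBB
AAAAABBBB
AAAAABBBB
AAAAABBBB
.....BBBB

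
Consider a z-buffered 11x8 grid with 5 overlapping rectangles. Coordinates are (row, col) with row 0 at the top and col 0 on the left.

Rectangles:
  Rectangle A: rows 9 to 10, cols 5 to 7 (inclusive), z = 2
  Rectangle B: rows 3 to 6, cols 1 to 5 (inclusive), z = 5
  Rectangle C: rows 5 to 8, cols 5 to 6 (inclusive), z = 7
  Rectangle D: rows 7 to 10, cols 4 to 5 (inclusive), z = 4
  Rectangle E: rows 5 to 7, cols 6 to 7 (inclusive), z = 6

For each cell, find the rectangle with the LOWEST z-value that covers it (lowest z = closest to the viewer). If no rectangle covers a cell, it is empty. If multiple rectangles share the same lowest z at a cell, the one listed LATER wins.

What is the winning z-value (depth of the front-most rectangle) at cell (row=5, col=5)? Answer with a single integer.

Answer: 5

Derivation:
Check cell (5,5):
  A: rows 9-10 cols 5-7 -> outside (row miss)
  B: rows 3-6 cols 1-5 z=5 -> covers; best now B (z=5)
  C: rows 5-8 cols 5-6 z=7 -> covers; best now B (z=5)
  D: rows 7-10 cols 4-5 -> outside (row miss)
  E: rows 5-7 cols 6-7 -> outside (col miss)
Winner: B at z=5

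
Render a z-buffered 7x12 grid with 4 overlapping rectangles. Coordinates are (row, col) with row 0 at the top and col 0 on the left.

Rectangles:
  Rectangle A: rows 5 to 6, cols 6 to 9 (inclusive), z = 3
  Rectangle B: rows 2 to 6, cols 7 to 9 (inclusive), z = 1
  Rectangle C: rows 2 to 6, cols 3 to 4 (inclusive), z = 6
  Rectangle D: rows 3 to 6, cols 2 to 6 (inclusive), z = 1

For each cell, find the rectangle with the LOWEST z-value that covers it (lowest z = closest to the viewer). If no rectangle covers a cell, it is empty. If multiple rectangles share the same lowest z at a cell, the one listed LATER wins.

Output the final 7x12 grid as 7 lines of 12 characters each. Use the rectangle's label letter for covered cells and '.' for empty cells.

............
............
...CC..BBB..
..DDDDDBBB..
..DDDDDBBB..
..DDDDDBBB..
..DDDDDBBB..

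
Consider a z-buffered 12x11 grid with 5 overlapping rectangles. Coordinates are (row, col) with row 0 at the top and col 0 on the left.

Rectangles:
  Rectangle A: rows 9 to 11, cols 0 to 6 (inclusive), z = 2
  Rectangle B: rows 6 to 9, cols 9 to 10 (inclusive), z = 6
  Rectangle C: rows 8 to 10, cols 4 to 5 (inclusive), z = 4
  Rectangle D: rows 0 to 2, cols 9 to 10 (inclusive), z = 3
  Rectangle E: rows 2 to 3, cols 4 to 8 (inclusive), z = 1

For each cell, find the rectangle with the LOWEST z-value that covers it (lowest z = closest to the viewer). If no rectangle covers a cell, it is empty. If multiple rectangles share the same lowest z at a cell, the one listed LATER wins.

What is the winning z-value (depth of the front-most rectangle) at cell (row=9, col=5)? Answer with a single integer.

Check cell (9,5):
  A: rows 9-11 cols 0-6 z=2 -> covers; best now A (z=2)
  B: rows 6-9 cols 9-10 -> outside (col miss)
  C: rows 8-10 cols 4-5 z=4 -> covers; best now A (z=2)
  D: rows 0-2 cols 9-10 -> outside (row miss)
  E: rows 2-3 cols 4-8 -> outside (row miss)
Winner: A at z=2

Answer: 2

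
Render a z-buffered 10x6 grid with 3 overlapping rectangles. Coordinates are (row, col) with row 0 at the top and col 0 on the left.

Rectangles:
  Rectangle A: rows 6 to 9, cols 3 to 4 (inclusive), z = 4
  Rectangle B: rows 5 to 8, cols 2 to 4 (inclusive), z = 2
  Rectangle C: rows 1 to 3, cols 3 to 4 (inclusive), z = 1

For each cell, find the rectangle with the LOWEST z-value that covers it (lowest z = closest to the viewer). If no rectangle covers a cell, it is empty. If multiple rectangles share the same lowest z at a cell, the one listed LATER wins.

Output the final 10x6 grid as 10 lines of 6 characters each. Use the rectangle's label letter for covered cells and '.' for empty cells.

......
...CC.
...CC.
...CC.
......
..BBB.
..BBB.
..BBB.
..BBB.
...AA.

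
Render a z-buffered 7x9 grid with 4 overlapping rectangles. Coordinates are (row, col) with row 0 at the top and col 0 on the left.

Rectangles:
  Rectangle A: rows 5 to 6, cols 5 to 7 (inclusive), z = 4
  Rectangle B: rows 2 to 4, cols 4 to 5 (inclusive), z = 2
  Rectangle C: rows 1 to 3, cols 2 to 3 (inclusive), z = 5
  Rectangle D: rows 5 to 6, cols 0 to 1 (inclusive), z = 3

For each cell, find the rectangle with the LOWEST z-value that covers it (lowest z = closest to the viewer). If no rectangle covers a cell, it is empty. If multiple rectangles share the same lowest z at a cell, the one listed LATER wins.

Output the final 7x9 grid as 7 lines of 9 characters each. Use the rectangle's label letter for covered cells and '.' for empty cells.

.........
..CC.....
..CCBB...
..CCBB...
....BB...
DD...AAA.
DD...AAA.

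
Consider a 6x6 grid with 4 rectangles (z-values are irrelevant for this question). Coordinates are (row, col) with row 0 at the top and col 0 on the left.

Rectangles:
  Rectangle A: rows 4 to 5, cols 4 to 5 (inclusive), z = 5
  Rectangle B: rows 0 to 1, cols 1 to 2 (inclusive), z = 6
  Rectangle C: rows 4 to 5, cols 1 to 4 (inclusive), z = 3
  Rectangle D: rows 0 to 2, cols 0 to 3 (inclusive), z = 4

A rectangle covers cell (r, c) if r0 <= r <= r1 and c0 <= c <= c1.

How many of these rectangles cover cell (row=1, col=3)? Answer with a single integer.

Answer: 1

Derivation:
Check cell (1,3):
  A: rows 4-5 cols 4-5 -> outside (row miss)
  B: rows 0-1 cols 1-2 -> outside (col miss)
  C: rows 4-5 cols 1-4 -> outside (row miss)
  D: rows 0-2 cols 0-3 -> covers
Count covering = 1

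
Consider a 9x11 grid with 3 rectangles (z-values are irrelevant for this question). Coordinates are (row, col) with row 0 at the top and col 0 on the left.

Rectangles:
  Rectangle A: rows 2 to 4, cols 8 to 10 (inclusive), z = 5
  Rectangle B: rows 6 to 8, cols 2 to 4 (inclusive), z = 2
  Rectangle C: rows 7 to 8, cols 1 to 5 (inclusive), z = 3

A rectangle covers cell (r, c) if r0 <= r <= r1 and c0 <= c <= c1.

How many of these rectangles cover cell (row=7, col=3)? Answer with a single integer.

Answer: 2

Derivation:
Check cell (7,3):
  A: rows 2-4 cols 8-10 -> outside (row miss)
  B: rows 6-8 cols 2-4 -> covers
  C: rows 7-8 cols 1-5 -> covers
Count covering = 2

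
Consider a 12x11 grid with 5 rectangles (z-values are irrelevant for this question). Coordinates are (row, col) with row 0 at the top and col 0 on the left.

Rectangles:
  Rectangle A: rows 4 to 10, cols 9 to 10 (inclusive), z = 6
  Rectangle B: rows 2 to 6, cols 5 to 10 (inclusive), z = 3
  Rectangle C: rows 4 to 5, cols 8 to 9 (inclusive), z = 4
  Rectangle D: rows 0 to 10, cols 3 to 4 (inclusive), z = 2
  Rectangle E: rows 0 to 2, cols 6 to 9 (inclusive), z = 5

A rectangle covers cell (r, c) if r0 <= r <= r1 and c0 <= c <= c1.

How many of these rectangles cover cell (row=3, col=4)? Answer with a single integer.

Check cell (3,4):
  A: rows 4-10 cols 9-10 -> outside (row miss)
  B: rows 2-6 cols 5-10 -> outside (col miss)
  C: rows 4-5 cols 8-9 -> outside (row miss)
  D: rows 0-10 cols 3-4 -> covers
  E: rows 0-2 cols 6-9 -> outside (row miss)
Count covering = 1

Answer: 1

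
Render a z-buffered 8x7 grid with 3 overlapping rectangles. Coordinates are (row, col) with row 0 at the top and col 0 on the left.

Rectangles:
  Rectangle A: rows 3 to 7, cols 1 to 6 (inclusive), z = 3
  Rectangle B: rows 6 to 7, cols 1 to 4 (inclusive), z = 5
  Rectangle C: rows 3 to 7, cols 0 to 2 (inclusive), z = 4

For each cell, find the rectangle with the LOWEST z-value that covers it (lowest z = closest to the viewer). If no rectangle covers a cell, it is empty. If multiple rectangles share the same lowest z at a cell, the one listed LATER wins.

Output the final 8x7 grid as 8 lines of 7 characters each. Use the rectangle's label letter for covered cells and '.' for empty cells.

.......
.......
.......
CAAAAAA
CAAAAAA
CAAAAAA
CAAAAAA
CAAAAAA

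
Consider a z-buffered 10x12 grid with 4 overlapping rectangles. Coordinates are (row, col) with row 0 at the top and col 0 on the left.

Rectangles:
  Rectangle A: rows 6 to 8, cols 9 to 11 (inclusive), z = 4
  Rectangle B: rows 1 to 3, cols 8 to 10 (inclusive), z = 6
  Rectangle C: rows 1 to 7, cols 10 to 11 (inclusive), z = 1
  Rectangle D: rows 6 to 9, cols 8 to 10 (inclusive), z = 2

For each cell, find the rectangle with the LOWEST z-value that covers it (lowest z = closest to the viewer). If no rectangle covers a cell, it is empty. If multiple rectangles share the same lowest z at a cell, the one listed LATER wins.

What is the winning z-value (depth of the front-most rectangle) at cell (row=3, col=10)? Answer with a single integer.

Answer: 1

Derivation:
Check cell (3,10):
  A: rows 6-8 cols 9-11 -> outside (row miss)
  B: rows 1-3 cols 8-10 z=6 -> covers; best now B (z=6)
  C: rows 1-7 cols 10-11 z=1 -> covers; best now C (z=1)
  D: rows 6-9 cols 8-10 -> outside (row miss)
Winner: C at z=1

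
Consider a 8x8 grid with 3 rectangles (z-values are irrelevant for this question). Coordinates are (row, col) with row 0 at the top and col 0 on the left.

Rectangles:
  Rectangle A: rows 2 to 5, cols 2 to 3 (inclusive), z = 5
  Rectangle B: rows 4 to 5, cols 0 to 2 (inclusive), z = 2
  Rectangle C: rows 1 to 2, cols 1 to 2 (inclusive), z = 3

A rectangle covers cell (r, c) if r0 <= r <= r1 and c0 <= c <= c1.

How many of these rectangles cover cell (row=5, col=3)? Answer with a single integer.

Answer: 1

Derivation:
Check cell (5,3):
  A: rows 2-5 cols 2-3 -> covers
  B: rows 4-5 cols 0-2 -> outside (col miss)
  C: rows 1-2 cols 1-2 -> outside (row miss)
Count covering = 1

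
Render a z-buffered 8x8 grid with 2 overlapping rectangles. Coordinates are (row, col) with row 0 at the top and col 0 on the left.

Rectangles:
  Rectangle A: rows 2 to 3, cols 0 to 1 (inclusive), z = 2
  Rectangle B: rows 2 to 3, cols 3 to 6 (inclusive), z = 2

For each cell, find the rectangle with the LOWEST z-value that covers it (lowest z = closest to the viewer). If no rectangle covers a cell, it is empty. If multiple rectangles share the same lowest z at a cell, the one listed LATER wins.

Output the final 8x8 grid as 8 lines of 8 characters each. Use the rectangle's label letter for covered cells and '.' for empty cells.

........
........
AA.BBBB.
AA.BBBB.
........
........
........
........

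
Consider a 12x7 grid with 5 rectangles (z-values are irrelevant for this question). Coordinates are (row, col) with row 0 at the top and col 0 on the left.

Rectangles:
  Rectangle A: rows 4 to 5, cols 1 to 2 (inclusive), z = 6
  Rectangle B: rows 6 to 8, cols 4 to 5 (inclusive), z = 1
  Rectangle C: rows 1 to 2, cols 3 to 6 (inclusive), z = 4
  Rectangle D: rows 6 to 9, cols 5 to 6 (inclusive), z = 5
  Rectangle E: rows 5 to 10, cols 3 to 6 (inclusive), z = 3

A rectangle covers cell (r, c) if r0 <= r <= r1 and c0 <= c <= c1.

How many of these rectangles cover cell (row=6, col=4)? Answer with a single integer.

Answer: 2

Derivation:
Check cell (6,4):
  A: rows 4-5 cols 1-2 -> outside (row miss)
  B: rows 6-8 cols 4-5 -> covers
  C: rows 1-2 cols 3-6 -> outside (row miss)
  D: rows 6-9 cols 5-6 -> outside (col miss)
  E: rows 5-10 cols 3-6 -> covers
Count covering = 2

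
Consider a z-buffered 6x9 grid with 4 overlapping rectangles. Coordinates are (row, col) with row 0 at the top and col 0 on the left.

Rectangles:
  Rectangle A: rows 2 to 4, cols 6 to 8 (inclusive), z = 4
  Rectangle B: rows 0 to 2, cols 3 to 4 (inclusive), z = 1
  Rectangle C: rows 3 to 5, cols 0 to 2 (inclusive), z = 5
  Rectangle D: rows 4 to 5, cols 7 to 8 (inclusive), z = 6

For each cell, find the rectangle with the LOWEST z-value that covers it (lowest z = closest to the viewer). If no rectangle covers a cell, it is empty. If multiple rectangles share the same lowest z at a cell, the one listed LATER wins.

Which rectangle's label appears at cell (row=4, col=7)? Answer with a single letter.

Answer: A

Derivation:
Check cell (4,7):
  A: rows 2-4 cols 6-8 z=4 -> covers; best now A (z=4)
  B: rows 0-2 cols 3-4 -> outside (row miss)
  C: rows 3-5 cols 0-2 -> outside (col miss)
  D: rows 4-5 cols 7-8 z=6 -> covers; best now A (z=4)
Winner: A at z=4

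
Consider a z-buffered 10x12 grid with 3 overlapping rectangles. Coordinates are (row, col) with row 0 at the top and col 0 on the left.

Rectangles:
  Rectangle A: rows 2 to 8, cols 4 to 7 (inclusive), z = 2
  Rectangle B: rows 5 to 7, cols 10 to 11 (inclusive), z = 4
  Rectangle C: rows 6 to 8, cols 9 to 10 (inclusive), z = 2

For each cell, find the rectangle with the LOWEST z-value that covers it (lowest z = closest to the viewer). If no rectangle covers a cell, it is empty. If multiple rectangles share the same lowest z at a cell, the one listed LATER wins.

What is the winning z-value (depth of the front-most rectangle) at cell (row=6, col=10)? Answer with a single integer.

Check cell (6,10):
  A: rows 2-8 cols 4-7 -> outside (col miss)
  B: rows 5-7 cols 10-11 z=4 -> covers; best now B (z=4)
  C: rows 6-8 cols 9-10 z=2 -> covers; best now C (z=2)
Winner: C at z=2

Answer: 2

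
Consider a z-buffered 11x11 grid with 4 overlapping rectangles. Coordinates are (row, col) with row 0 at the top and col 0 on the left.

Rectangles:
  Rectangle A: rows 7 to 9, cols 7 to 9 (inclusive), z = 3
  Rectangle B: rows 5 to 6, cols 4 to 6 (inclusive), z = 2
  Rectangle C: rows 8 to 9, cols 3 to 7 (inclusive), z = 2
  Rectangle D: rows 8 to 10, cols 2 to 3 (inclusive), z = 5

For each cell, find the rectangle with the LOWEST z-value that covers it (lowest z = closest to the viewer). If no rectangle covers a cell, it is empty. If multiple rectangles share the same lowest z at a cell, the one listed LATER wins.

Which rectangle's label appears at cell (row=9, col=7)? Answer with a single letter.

Answer: C

Derivation:
Check cell (9,7):
  A: rows 7-9 cols 7-9 z=3 -> covers; best now A (z=3)
  B: rows 5-6 cols 4-6 -> outside (row miss)
  C: rows 8-9 cols 3-7 z=2 -> covers; best now C (z=2)
  D: rows 8-10 cols 2-3 -> outside (col miss)
Winner: C at z=2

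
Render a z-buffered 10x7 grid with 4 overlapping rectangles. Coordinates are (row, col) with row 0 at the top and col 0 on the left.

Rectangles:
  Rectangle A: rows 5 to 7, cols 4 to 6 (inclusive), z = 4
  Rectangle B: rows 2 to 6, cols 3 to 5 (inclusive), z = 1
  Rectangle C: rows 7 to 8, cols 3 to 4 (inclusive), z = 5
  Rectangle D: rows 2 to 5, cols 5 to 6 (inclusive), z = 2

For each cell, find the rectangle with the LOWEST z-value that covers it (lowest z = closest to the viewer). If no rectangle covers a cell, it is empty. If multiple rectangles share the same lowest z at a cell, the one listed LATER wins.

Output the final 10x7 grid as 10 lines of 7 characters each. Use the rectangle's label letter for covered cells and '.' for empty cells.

.......
.......
...BBBD
...BBBD
...BBBD
...BBBD
...BBBA
...CAAA
...CC..
.......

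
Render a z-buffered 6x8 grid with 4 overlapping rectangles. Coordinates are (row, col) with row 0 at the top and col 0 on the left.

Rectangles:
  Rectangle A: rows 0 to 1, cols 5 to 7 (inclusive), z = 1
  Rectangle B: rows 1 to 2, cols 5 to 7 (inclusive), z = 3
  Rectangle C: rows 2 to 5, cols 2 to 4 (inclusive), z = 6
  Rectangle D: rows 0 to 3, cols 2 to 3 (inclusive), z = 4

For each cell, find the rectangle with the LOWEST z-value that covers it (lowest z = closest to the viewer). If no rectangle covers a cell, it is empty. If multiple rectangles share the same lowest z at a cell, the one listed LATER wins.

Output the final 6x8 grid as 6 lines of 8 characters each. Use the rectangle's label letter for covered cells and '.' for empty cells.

..DD.AAA
..DD.AAA
..DDCBBB
..DDC...
..CCC...
..CCC...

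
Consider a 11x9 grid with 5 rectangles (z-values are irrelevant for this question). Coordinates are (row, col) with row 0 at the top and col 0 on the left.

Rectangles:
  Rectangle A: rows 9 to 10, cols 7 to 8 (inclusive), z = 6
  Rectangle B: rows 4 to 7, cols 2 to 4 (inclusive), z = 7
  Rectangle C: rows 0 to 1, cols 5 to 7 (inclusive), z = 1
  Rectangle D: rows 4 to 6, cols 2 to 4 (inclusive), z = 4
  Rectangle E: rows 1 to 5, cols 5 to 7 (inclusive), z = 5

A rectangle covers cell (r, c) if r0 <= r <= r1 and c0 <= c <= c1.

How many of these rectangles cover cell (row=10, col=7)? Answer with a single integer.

Check cell (10,7):
  A: rows 9-10 cols 7-8 -> covers
  B: rows 4-7 cols 2-4 -> outside (row miss)
  C: rows 0-1 cols 5-7 -> outside (row miss)
  D: rows 4-6 cols 2-4 -> outside (row miss)
  E: rows 1-5 cols 5-7 -> outside (row miss)
Count covering = 1

Answer: 1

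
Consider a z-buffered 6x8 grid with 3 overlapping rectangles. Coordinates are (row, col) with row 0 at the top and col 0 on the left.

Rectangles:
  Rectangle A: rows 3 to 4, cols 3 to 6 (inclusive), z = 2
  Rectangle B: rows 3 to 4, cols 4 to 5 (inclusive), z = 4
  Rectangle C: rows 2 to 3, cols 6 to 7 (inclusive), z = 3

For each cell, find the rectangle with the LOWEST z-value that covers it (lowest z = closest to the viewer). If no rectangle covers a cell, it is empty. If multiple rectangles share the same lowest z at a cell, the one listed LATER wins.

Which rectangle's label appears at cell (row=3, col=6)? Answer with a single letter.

Check cell (3,6):
  A: rows 3-4 cols 3-6 z=2 -> covers; best now A (z=2)
  B: rows 3-4 cols 4-5 -> outside (col miss)
  C: rows 2-3 cols 6-7 z=3 -> covers; best now A (z=2)
Winner: A at z=2

Answer: A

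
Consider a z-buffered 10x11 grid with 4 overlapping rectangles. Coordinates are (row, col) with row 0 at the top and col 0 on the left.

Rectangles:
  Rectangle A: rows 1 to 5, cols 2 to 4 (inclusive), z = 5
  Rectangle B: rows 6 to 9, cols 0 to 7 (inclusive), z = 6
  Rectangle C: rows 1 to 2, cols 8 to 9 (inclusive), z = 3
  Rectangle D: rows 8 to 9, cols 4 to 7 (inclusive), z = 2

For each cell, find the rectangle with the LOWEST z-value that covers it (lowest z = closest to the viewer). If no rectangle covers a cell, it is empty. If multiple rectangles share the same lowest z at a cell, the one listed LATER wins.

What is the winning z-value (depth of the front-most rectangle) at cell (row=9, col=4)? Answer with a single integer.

Check cell (9,4):
  A: rows 1-5 cols 2-4 -> outside (row miss)
  B: rows 6-9 cols 0-7 z=6 -> covers; best now B (z=6)
  C: rows 1-2 cols 8-9 -> outside (row miss)
  D: rows 8-9 cols 4-7 z=2 -> covers; best now D (z=2)
Winner: D at z=2

Answer: 2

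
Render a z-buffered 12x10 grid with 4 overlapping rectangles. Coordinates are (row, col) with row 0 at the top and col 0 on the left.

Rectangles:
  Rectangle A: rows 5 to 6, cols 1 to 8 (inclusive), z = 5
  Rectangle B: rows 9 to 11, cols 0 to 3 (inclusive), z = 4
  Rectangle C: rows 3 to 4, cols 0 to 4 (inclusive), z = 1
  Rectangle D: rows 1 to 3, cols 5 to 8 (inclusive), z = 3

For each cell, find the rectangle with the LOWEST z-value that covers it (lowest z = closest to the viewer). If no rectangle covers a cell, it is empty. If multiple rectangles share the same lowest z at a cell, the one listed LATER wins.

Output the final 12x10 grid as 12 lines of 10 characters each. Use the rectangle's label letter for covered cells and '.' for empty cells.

..........
.....DDDD.
.....DDDD.
CCCCCDDDD.
CCCCC.....
.AAAAAAAA.
.AAAAAAAA.
..........
..........
BBBB......
BBBB......
BBBB......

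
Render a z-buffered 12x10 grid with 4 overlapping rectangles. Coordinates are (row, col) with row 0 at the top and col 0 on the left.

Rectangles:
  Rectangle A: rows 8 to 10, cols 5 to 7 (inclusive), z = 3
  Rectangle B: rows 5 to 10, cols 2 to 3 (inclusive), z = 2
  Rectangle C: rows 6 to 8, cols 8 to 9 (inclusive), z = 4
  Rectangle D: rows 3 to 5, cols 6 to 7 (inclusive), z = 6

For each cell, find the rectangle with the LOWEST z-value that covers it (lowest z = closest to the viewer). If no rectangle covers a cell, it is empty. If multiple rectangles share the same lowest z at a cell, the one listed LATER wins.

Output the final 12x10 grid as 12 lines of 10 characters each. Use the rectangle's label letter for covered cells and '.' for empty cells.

..........
..........
..........
......DD..
......DD..
..BB..DD..
..BB....CC
..BB....CC
..BB.AAACC
..BB.AAA..
..BB.AAA..
..........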